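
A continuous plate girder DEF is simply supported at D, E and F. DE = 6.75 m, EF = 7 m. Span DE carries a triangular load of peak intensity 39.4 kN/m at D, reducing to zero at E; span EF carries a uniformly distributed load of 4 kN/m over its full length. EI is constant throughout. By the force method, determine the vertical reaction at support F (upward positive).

R_F = 4.874 kN

Insert a hinge at E; M_E is the redundant, and each span becomes simply supported.
Discontinuity in slope at E on the released structure — sum the simple-span end rotations:
  span DE: triangular load, peak 39.4: 7w₀L³/(360EI) = 235.6/EI
  span EF: UDL 4: wL³/(24EI) = 57.17/EI
  relative rotation θ_0 = (235.6 + 57.17)/EI = 292.8/EI
A unit hogging moment at E produces rotation L₁/(3EI) + L₂/(3EI) = 4.583/EI.
Slope continuity at E: θ_0 = M_E·4.583/EI, so M_E = 292.8/4.583 = 63.88 kN·m (hogging).
Span EF, ΣM about F: R_E^{EF}·7 = 98 + 63.88, so R_E^{EF} = 23.13 kN and R_F = 28 − 23.13 = 4.874 kN.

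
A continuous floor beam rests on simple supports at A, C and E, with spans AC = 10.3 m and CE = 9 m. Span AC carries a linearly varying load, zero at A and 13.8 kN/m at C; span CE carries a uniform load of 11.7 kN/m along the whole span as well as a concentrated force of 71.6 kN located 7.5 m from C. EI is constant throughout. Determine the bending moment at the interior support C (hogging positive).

M_C = 131.7 kN·m

Take M_C as the redundant. Released structure: two simple spans AC and CE with a hinge at C.
Rotations at C on the released spans (each span's end-slope, ×1/EI):
  span AC: triangular load, peak 13.8: w₀L³/(45EI) = 335.1/EI
  span CE: UDL 11.7: wL³/(24EI) = 355.4/EI
  span CE: point load 71.6 at a = 7.5: Pab(L + b)/(6LEI) = 156.6/EI
  relative rotation θ_0 = (335.1 + 512)/EI = 847.1/EI
A unit hogging moment at C produces rotation L₁/(3EI) + L₂/(3EI) = 6.433/EI.
Slope continuity at C: θ_0 = M_C·6.433/EI, so M_C = 847.1/6.433 = 131.7 kN·m (hogging).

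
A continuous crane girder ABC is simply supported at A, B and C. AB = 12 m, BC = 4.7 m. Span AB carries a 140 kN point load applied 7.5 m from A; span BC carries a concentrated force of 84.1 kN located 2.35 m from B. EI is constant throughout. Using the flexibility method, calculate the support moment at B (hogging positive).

Take M_B as the redundant. Released structure: two simple spans AB and BC with a hinge at B.
Rotations at B on the released spans (each span's end-slope, ×1/EI):
  span AB: point load 140 at a = 7.5: Pab(L + a)/(6LEI) = 1280/EI
  span BC: point load 84.1 at a = 2.35: Pab(L + b)/(6LEI) = 116.1/EI
  relative rotation θ_0 = (1280 + 116.1)/EI = 1396/EI
A unit hogging moment at B produces rotation L₁/(3EI) + L₂/(3EI) = 5.567/EI.
Compatibility: M_B·(L₁+L₂)/(3EI) = θ_0, giving M_B = 250.7 kN·m (hogging).

M_B = 250.7 kN·m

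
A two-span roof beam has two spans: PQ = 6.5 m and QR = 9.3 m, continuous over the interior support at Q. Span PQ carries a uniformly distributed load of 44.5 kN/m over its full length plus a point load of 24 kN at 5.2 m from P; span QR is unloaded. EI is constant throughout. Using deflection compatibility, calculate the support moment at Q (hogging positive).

Take M_Q as the redundant. Released structure: two simple spans PQ and QR with a hinge at Q.
Rotations at Q on the released spans (each span's end-slope, ×1/EI):
  span PQ: UDL 44.5: wL³/(24EI) = 509.2/EI
  span PQ: point load 24 at a = 5.2: Pab(L + a)/(6LEI) = 48.67/EI
  relative rotation θ_0 = (557.9 + 0)/EI = 557.9/EI
A unit hogging moment at Q produces rotation L₁/(3EI) + L₂/(3EI) = 5.267/EI.
Compatibility: M_Q·(L₁+L₂)/(3EI) = θ_0, giving M_Q = 105.9 kN·m (hogging).

M_Q = 105.9 kN·m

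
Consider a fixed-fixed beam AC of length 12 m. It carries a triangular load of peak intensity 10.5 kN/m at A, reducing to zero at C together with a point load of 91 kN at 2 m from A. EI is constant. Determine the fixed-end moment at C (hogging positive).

M_C = 75.68 kN·m

Take the two fixed-end moments M_A, M_C as redundants; the released structure is the simple span AC.
End rotations of the released simple span under the applied load (×1/EI):
  at A: triangular load, peak 10.5: w₀L³/(45EI) = 403.2/EI
  at C: triangular load, peak 10.5: 7w₀L³/(360EI) = 352.8/EI
  at A: point load 91 at a = 2: Pab(L + b)/(6LEI) = 556.1/EI
  at C: point load 91 at a = 2: Pab(L + a)/(6LEI) = 353.9/EI
  θ_A0 = 959.3/EI,  θ_C0 = 706.7/EI
Flexibility coefficients: a unit moment at one end gives L/(3EI) there and L/(6EI) at the far end, so f₁₁ = f₂₂ = 4/EI and f₁₂ = f₂₁ = 2/EI.
Compatibility — zero rotation at each built-in end:
  4 M_A + 2 M_C = 959.3
  2 M_A + 4 M_C = 706.7
Solving the pair gives M_A = 202 kN·m and M_C = 75.68 kN·m (hogging).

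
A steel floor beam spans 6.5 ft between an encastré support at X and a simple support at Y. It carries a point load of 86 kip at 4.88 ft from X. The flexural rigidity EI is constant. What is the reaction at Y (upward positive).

Choose R_Y as the redundant. The primary structure is the cantilever fixed at X.
Deflection at Y on the released cantilever, summing each load's contribution:
  point load 86 at a = 4.88: Pa²(3L − a)/(6EI) = 4990/EI
Tip deflection under a unit load at Y: L³/(3EI) = 91.54/EI.
Compatibility at Y: δ_0 − R_Y·δ_{YY} = 0, so R_Y = 4990/91.54 = 54.51 kip.

R_Y = 54.51 kip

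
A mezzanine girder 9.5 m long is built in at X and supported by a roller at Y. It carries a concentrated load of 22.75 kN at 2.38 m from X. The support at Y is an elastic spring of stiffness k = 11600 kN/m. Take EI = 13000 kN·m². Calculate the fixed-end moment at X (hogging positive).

Take the reaction at Y as the redundant and release it; the primary structure is a cantilever fixed at X.
Downward deflection at the released point Y due to the loads:
  point load 22.75 at a = 2.38: Pa²(3L − a)/(6EI) = 561/EI
Flexibility coefficient — unit upward force at Y: δ_{YY} = L³/(3EI) = 285.8/EI.
With EI = 13000 kN·m²: δ_0 = 0.043153 m and δ_{YY} = 0.021984 m/kN.
Compatibility — the spring shortens by R_Y/k under the reaction it provides: δ_0 − R_Y·δ_{YY} = R_Y/k. With 1/k = 0.000086 m/kN, R_Y = δ_0 / (δ_{YY} + 1/k) = 0.043153 / (0.021984 + 0.000086) = 1.955 kN.
Moment equilibrium about X: M_X = Σ(load moments about X) − R_Y·L = 54.15 − 1.955×9.5 = 35.57 kN·m.

M_X = 35.57 kN·m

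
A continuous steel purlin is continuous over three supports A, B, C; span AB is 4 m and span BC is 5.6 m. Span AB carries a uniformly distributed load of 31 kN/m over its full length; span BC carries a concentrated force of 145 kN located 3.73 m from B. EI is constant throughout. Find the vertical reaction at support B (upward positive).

R_B = 151.6 kN

Release continuity at B by inserting a hinge; the redundant is the internal moment M_B. The primary structure is two simply-supported spans AB and BC.
Rotations at B on the released spans (each span's end-slope, ×1/EI):
  span AB: UDL 31: wL³/(24EI) = 82.67/EI
  span BC: point load 145 at a = 3.73: Pab(L + b)/(6LEI) = 224.9/EI
  relative rotation θ_0 = (82.67 + 224.9)/EI = 307.5/EI
A unit hogging moment at B produces rotation L₁/(3EI) + L₂/(3EI) = 3.2/EI.
Slope continuity at B: θ_0 = M_B·3.2/EI, so M_B = 307.5/3.2 = 96.1 kN·m (hogging).
Span AB, ΣM about A with M_B applied at B: R_B^{AB}·4 = 248 + 96.1, so R_B^{AB} = 86.03 kN and R_A = 124 − 86.03 = 37.97 kN.
Span BC, ΣM about C: R_B^{BC}·5.6 = 271.1 + 96.1, so R_B^{BC} = 65.58 kN and R_C = 145 − 65.58 = 79.42 kN.
R_B = 86.03 + 65.58 = 151.6 kN.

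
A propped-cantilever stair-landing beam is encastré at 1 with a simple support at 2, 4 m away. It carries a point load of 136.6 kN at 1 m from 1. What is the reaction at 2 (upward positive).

Take the reaction at 2 as the redundant and release it; the primary structure is a cantilever fixed at 1.
Deflection at 2 on the released cantilever, summing each load's contribution:
  point load 136.6 at a = 1: Pa²(3L − a)/(6EI) = 250.4/EI
Tip deflection under a unit load at 2: L³/(3EI) = 21.33/EI.
The prop prevents deflection at 2: R_2 = δ_0/δ_{22} = 250.4/21.33 = 11.74 kN.

R_2 = 11.74 kN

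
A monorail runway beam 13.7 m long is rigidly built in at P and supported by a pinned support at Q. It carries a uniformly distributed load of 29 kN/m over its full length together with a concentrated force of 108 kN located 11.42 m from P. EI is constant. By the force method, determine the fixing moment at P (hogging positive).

Take the reaction at Q as the redundant and release it; the primary structure is a cantilever fixed at P.
Free-end deflection of the primary structure under the applied loading (downward +):
  UDL 29: wL⁴/(8EI) = 127700/EI
  point load 108 at a = 11.42: Pa²(3L − a)/(6EI) = 69674/EI
  δ_0 = 197373/EI
Flexibility coefficient — unit upward force at Q: δ_{QQ} = L³/(3EI) = 857.1/EI.
Compatibility at Q: δ_0 − R_Q·δ_{QQ} = 0, so R_Q = 197373/857.1 = 230.3 kN.
Moment equilibrium about P: M_P = Σ(load moments about P) − R_Q·L = 3955 − 230.3×13.7 = 800.1 kN·m.

M_P = 800.1 kN·m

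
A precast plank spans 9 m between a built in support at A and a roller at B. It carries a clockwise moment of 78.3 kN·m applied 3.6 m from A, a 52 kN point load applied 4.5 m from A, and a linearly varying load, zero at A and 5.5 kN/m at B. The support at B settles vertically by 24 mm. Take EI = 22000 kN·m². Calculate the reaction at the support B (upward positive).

R_B = 36.04 kN

Take the reaction at B as the redundant and release it; the primary structure is a cantilever fixed at A.
Downward deflection at the released point B due to the loads:
  clockwise couple 78.3 at a = 3.6: M₀a(2L − a)/(2EI) = 2030/EI
  point load 52 at a = 4.5: Pa²(3L − a)/(6EI) = 3949/EI
  triangular load, peak 5.5 at the free end: 11w₀L⁴/(120EI) = 3308/EI
  δ_0 = 9286/EI
Tip deflection under a unit load at B: L³/(3EI) = 243/EI.
With EI = 22000 kN·m²: δ_0 = 0.4221 m and δ_{BB} = 0.011045 m/kN.
Compatibility — the beam at B must follow the support down by 0.024 m: δ_0 − R_B·δ_{BB} = 0.024, so R_B = (0.4221 − 0.024)/0.011045 = 36.04 kN.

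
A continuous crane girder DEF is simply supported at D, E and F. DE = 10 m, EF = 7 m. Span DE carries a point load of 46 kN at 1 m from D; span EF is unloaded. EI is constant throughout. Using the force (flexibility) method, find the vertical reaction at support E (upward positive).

R_E = 7.853 kN

Insert a hinge at E; M_E is the redundant, and each span becomes simply supported.
Discontinuity in slope at E on the released structure — sum the simple-span end rotations:
  span DE: point load 46 at a = 1: Pab(L + a)/(6LEI) = 75.9/EI
  relative rotation θ_0 = (75.9 + 0)/EI = 75.9/EI
A unit hogging moment at E produces rotation L₁/(3EI) + L₂/(3EI) = 5.667/EI.
Slope continuity at E: θ_0 = M_E·5.667/EI, so M_E = 75.9/5.667 = 13.39 kN·m (hogging).
Span DE, ΣM about D with M_E applied at E: R_E^{DE}·10 = 46 + 13.39, so R_E^{DE} = 5.939 kN and R_D = 46 − 5.939 = 40.06 kN.
Span EF, ΣM about F: R_E^{EF}·7 = 0 + 13.39, so R_E^{EF} = 1.913 kN and R_F = 0 − 1.913 = -1.913 kN.
R_E = 5.939 + 1.913 = 7.853 kN.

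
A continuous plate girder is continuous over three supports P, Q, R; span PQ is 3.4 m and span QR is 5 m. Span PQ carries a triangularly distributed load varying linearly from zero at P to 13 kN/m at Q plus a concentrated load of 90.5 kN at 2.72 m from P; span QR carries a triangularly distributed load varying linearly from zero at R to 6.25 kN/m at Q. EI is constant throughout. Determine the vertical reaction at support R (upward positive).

R_R = -0.4297 kN

Release continuity at Q by inserting a hinge; the redundant is the internal moment M_Q. The primary structure is two simply-supported spans PQ and QR.
End slopes at the hinge Q, treating each span as simply supported:
  span PQ: triangular load, peak 13: w₀L³/(45EI) = 11.35/EI
  span PQ: point load 90.5 at a = 2.72: Pab(L + a)/(6LEI) = 50.22/EI
  span QR: triangular load, peak 6.25: w₀L³/(45EI) = 17.36/EI
  relative rotation θ_0 = (61.57 + 17.36)/EI = 78.93/EI
A unit hogging moment at Q produces rotation L₁/(3EI) + L₂/(3EI) = 2.8/EI.
Compatibility: M_Q·(L₁+L₂)/(3EI) = θ_0, giving M_Q = 28.19 kN·m (hogging).
Span QR, ΣM about R: R_Q^{QR}·5 = 52.08 + 28.19, so R_Q^{QR} = 16.05 kN and R_R = 15.62 − 16.05 = -0.4297 kN.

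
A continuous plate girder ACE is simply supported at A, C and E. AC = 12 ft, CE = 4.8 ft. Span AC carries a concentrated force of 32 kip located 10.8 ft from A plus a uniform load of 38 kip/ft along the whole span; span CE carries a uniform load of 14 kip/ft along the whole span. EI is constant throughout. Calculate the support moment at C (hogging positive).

Release continuity at C by inserting a hinge; the redundant is the internal moment M_C. The primary structure is two simply-supported spans AC and CE.
Rotations at C on the released spans (each span's end-slope, ×1/EI):
  span AC: point load 32 at a = 10.8: Pab(L + a)/(6LEI) = 131.3/EI
  span AC: UDL 38: wL³/(24EI) = 2736/EI
  span CE: UDL 14: wL³/(24EI) = 64.51/EI
  relative rotation θ_0 = (2867 + 64.51)/EI = 2932/EI
A unit hogging moment at C produces rotation L₁/(3EI) + L₂/(3EI) = 5.6/EI.
Slope continuity at C: θ_0 = M_C·5.6/EI, so M_C = 2932/5.6 = 523.5 kip·ft (hogging).

M_C = 523.5 kip·ft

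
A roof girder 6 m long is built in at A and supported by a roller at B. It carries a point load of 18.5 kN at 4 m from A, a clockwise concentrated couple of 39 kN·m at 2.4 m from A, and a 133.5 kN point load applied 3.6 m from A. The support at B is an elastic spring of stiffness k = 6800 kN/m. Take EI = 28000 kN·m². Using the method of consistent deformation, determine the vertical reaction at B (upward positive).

Remove the prop at B; the released (primary) structure is a cantilever built in at A.
Primary-structure tip deflection at B by superposition:
  point load 18.5 at a = 4: Pa²(3L − a)/(6EI) = 690.7/EI
  clockwise couple 39 at a = 2.4: M₀a(2L − a)/(2EI) = 449.3/EI
  point load 133.5 at a = 3.6: Pa²(3L − a)/(6EI) = 4152/EI
  δ_0 = 5292/EI
Flexibility coefficient — unit upward force at B: δ_{BB} = L³/(3EI) = 72/EI.
With EI = 28000 kN·m²: δ_0 = 0.18901 m and δ_{BB} = 0.002571 m/kN.
Compatibility — the spring shortens by R_B/k under the reaction it provides: δ_0 − R_B·δ_{BB} = R_B/k. With 1/k = 0.000147 m/kN, R_B = δ_0 / (δ_{BB} + 1/k) = 0.18901 / (0.002571 + 0.000147) = 69.53 kN.

R_B = 69.53 kN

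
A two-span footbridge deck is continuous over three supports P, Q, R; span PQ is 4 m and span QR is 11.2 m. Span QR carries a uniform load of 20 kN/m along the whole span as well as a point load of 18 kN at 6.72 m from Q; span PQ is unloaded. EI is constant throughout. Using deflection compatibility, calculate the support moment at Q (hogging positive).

Take M_Q as the redundant. Released structure: two simple spans PQ and QR with a hinge at Q.
End slopes at the hinge Q, treating each span as simply supported:
  span QR: UDL 20: wL³/(24EI) = 1171/EI
  span QR: point load 18 at a = 6.72: Pab(L + b)/(6LEI) = 126.4/EI
  relative rotation θ_0 = (0 + 1297)/EI = 1297/EI
A unit hogging moment at Q produces rotation L₁/(3EI) + L₂/(3EI) = 5.067/EI.
Slope continuity at Q: θ_0 = M_Q·5.067/EI, so M_Q = 1297/5.067 = 256 kN·m (hogging).

M_Q = 256 kN·m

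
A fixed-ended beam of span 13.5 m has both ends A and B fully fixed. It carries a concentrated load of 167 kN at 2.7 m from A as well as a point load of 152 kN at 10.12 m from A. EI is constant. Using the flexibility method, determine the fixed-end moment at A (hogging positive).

M_A = 385 kN·m

Take the two fixed-end moments M_A, M_B as redundants; the released structure is the simple span AB.
Simple-span end rotations at A and B under the given loads:
  at A: point load 167 at a = 2.7: Pab(L + b)/(6LEI) = 1461/EI
  at B: point load 167 at a = 2.7: Pab(L + a)/(6LEI) = 973.9/EI
  at A: point load 152 at a = 10.12: Pab(L + b)/(6LEI) = 1083/EI
  at B: point load 152 at a = 10.12: Pab(L + a)/(6LEI) = 1516/EI
  θ_A0 = 2544/EI,  θ_B0 = 2490/EI
Flexibility coefficients: a unit moment at one end gives L/(3EI) there and L/(6EI) at the far end, so f₁₁ = f₂₂ = 4.5/EI and f₁₂ = f₂₁ = 2.25/EI.
Compatibility — zero rotation at each built-in end:
  4.5 M_A + 2.25 M_B = 2544
  2.25 M_A + 4.5 M_B = 2490
Solving the pair gives M_A = 385 kN·m and M_B = 360.8 kN·m (hogging).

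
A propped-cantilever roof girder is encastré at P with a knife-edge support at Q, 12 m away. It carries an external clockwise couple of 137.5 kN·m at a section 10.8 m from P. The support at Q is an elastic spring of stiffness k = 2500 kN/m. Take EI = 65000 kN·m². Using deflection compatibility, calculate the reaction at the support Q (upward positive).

Remove the prop at Q; the released (primary) structure is a cantilever built in at P.
Primary-structure tip deflection at Q by superposition:
  clockwise couple 137.5 at a = 10.8: M₀a(2L − a)/(2EI) = 9801/EI
Flexibility coefficient — unit upward force at Q: δ_{QQ} = L³/(3EI) = 576/EI.
With EI = 65000 kN·m²: δ_0 = 0.15078 m and δ_{QQ} = 0.008862 m/kN.
Compatibility — the spring shortens by R_Q/k under the reaction it provides: δ_0 − R_Q·δ_{QQ} = R_Q/k. With 1/k = 0.0004 m/kN, R_Q = δ_0 / (δ_{QQ} + 1/k) = 0.15078 / (0.008862 + 0.0004) = 16.28 kN.

R_Q = 16.28 kN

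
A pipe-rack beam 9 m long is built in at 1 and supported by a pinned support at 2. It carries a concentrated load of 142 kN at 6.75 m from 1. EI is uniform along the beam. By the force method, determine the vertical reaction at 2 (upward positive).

Choose R_2 as the redundant. The primary structure is the cantilever fixed at 1.
Primary-structure tip deflection at 2 by superposition:
  point load 142 at a = 6.75: Pa²(3L − a)/(6EI) = 21836/EI
Tip deflection under a unit load at 2: L³/(3EI) = 243/EI.
The prop prevents deflection at 2: R_2 = δ_0/δ_{22} = 21836/243 = 89.86 kN.

R_2 = 89.86 kN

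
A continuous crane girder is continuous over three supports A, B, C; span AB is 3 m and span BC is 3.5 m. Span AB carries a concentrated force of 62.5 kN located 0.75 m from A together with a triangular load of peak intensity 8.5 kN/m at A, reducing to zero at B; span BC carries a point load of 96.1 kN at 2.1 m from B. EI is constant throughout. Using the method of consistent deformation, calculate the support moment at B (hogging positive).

M_B = 42.63 kN·m

Take M_B as the redundant. Released structure: two simple spans AB and BC with a hinge at B.
Rotations at B on the released spans (each span's end-slope, ×1/EI):
  span AB: point load 62.5 at a = 0.75: Pab(L + a)/(6LEI) = 21.97/EI
  span AB: triangular load, peak 8.5: 7w₀L³/(360EI) = 4.463/EI
  span BC: point load 96.1 at a = 2.1: Pab(L + b)/(6LEI) = 65.92/EI
  relative rotation θ_0 = (26.44 + 65.92)/EI = 92.36/EI
A unit hogging moment at B produces rotation L₁/(3EI) + L₂/(3EI) = 2.167/EI.
Slope continuity at B: θ_0 = M_B·2.167/EI, so M_B = 92.36/2.167 = 42.63 kN·m (hogging).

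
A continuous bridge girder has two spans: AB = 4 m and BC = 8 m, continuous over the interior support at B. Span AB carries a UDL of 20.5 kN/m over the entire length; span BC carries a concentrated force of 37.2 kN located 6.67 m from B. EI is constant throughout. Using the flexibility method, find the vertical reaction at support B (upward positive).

R_B = 58.32 kN

Insert a hinge at B; M_B is the redundant, and each span becomes simply supported.
End slopes at the hinge B, treating each span as simply supported:
  span AB: UDL 20.5: wL³/(24EI) = 54.67/EI
  span BC: point load 37.2 at a = 6.67: Pab(L + b)/(6LEI) = 64.14/EI
  relative rotation θ_0 = (54.67 + 64.14)/EI = 118.8/EI
A unit hogging moment at B produces rotation L₁/(3EI) + L₂/(3EI) = 4/EI.
Slope continuity at B: θ_0 = M_B·4/EI, so M_B = 118.8/4 = 29.7 kN·m (hogging).
Span AB, ΣM about A with M_B applied at B: R_B^{AB}·4 = 164 + 29.7, so R_B^{AB} = 48.43 kN and R_A = 82 − 48.43 = 33.57 kN.
Span BC, ΣM about C: R_B^{BC}·8 = 49.48 + 29.7, so R_B^{BC} = 9.897 kN and R_C = 37.2 − 9.897 = 27.3 kN.
R_B = 48.43 + 9.897 = 58.32 kN.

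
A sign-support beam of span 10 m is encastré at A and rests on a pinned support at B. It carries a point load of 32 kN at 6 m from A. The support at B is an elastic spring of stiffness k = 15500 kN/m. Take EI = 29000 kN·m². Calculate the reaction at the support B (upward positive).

Choose R_B as the redundant. The primary structure is the cantilever fixed at A.
Free-end deflection of the primary structure under the applied loading (downward +):
  point load 32 at a = 6: Pa²(3L − a)/(6EI) = 4608/EI
Tip deflection under a unit load at B: L³/(3EI) = 333.3/EI.
With EI = 29000 kN·m²: δ_0 = 0.1589 m and δ_{BB} = 0.011494 m/kN.
Compatibility — the spring shortens by R_B/k under the reaction it provides: δ_0 − R_B·δ_{BB} = R_B/k. With 1/k = 0.000065 m/kN, R_B = δ_0 / (δ_{BB} + 1/k) = 0.1589 / (0.011494 + 0.000065) = 13.75 kN.

R_B = 13.75 kN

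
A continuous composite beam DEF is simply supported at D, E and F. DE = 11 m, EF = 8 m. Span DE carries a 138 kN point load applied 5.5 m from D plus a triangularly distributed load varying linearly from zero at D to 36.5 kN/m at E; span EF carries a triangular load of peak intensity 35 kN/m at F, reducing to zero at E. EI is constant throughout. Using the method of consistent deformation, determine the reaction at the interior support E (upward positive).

R_E = 333.8 kN

Take M_E as the redundant. Released structure: two simple spans DE and EF with a hinge at E.
Discontinuity in slope at E on the released structure — sum the simple-span end rotations:
  span DE: point load 138 at a = 5.5: Pab(L + a)/(6LEI) = 1044/EI
  span DE: triangular load, peak 36.5: w₀L³/(45EI) = 1080/EI
  span EF: triangular load, peak 35: 7w₀L³/(360EI) = 348.4/EI
  relative rotation θ_0 = (2123 + 348.4)/EI = 2472/EI
A unit hogging moment at E produces rotation L₁/(3EI) + L₂/(3EI) = 6.333/EI.
Compatibility: M_E·(L₁+L₂)/(3EI) = θ_0, giving M_E = 390.3 kN·m (hogging).
Span DE, ΣM about D with M_E applied at E: R_E^{DE}·11 = 2231 + 390.3, so R_E^{DE} = 238.3 kN and R_D = 338.8 − 238.3 = 100.4 kN.
Span EF, ΣM about F: R_E^{EF}·8 = 373.3 + 390.3, so R_E^{EF} = 95.45 kN and R_F = 140 − 95.45 = 44.55 kN.
R_E = 238.3 + 95.45 = 333.8 kN.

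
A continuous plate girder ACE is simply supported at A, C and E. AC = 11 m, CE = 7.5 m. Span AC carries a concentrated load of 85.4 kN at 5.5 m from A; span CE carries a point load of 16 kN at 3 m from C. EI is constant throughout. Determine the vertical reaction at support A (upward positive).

R_A = 32.33 kN

Insert a hinge at C; M_C is the redundant, and each span becomes simply supported.
Rotations at C on the released spans (each span's end-slope, ×1/EI):
  span AC: point load 85.4 at a = 5.5: Pab(L + a)/(6LEI) = 645.8/EI
  span CE: point load 16 at a = 3: Pab(L + b)/(6LEI) = 57.6/EI
  relative rotation θ_0 = (645.8 + 57.6)/EI = 703.4/EI
A unit hogging moment at C produces rotation L₁/(3EI) + L₂/(3EI) = 6.167/EI.
Slope continuity at C: θ_0 = M_C·6.167/EI, so M_C = 703.4/6.167 = 114.1 kN·m (hogging).
Span AC, ΣM about A with M_C applied at C: R_C^{AC}·11 = 469.7 + 114.1, so R_C^{AC} = 53.07 kN and R_A = 85.4 − 53.07 = 32.33 kN.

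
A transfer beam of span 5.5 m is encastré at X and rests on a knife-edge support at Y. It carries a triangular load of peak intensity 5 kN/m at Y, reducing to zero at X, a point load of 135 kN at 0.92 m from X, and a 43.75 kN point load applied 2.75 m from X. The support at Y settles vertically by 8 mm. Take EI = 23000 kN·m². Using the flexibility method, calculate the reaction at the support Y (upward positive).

Choose R_Y as the redundant. The primary structure is the cantilever fixed at X.
Downward deflection at the released point Y due to the loads:
  triangular load, peak 5 at the free end: 11w₀L⁴/(120EI) = 419.4/EI
  point load 135 at a = 0.92: Pa²(3L − a)/(6EI) = 296.7/EI
  point load 43.75 at a = 2.75: Pa²(3L − a)/(6EI) = 758.2/EI
  δ_0 = 1474/EI
Tip deflection under a unit load at Y: L³/(3EI) = 55.46/EI.
With EI = 23000 kN·m²: δ_0 = 0.064101 m and δ_{YY} = 0.002411 m/kN.
Compatibility — the beam at Y must follow the support down by 0.008 m: δ_0 − R_Y·δ_{YY} = 0.008, so R_Y = (0.064101 − 0.008)/0.002411 = 23.27 kN.

R_Y = 23.27 kN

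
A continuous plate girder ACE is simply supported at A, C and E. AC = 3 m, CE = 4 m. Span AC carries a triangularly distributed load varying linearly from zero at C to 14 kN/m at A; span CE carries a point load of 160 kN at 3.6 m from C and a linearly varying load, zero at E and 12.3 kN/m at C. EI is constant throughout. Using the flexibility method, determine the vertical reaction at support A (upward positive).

R_A = 4.417 kN

Take M_C as the redundant. Released structure: two simple spans AC and CE with a hinge at C.
Discontinuity in slope at C on the released structure — sum the simple-span end rotations:
  span AC: triangular load, peak 14: 7w₀L³/(360EI) = 7.35/EI
  span CE: point load 160 at a = 3.6: Pab(L + b)/(6LEI) = 42.24/EI
  span CE: triangular load, peak 12.3: w₀L³/(45EI) = 17.49/EI
  relative rotation θ_0 = (7.35 + 59.73)/EI = 67.08/EI
A unit hogging moment at C produces rotation L₁/(3EI) + L₂/(3EI) = 2.333/EI.
Slope continuity at C: θ_0 = M_C·2.333/EI, so M_C = 67.08/2.333 = 28.75 kN·m (hogging).
Span AC, ΣM about A with M_C applied at C: R_C^{AC}·3 = 21 + 28.75, so R_C^{AC} = 16.58 kN and R_A = 21 − 16.58 = 4.417 kN.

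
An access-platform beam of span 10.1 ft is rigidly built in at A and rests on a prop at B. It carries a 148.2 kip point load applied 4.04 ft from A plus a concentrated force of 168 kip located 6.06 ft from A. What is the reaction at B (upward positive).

Release the roller at B. Primary structure: cantilever fixed at A.
Downward deflection at the released point B due to the loads:
  point load 148.2 at a = 4.04: Pa²(3L − a)/(6EI) = 10587/EI
  point load 168 at a = 6.06: Pa²(3L − a)/(6EI) = 24925/EI
  δ_0 = 35512/EI
Tip deflection under a unit load at B: L³/(3EI) = 343.4/EI.
The prop prevents deflection at B: R_B = δ_0/δ_{BB} = 35512/343.4 = 103.4 kip.

R_B = 103.4 kip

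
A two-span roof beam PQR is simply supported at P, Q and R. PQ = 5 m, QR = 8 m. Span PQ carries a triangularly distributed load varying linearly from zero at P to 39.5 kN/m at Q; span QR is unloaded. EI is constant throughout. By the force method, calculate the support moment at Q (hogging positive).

Take M_Q as the redundant. Released structure: two simple spans PQ and QR with a hinge at Q.
Discontinuity in slope at Q on the released structure — sum the simple-span end rotations:
  span PQ: triangular load, peak 39.5: w₀L³/(45EI) = 109.7/EI
  relative rotation θ_0 = (109.7 + 0)/EI = 109.7/EI
A unit hogging moment at Q produces rotation L₁/(3EI) + L₂/(3EI) = 4.333/EI.
Slope continuity at Q: θ_0 = M_Q·4.333/EI, so M_Q = 109.7/4.333 = 25.32 kN·m (hogging).

M_Q = 25.32 kN·m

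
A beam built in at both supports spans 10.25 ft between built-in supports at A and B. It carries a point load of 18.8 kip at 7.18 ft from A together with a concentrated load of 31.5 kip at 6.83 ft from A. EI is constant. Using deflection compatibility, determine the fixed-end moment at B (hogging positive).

M_B = 76.15 kip·ft

Take the two fixed-end moments M_A, M_B as redundants; the released structure is the simple span AB.
End rotations of the released simple span under the applied load (×1/EI):
  at A: point load 18.8 at a = 7.18: Pab(L + b)/(6LEI) = 89.75/EI
  at B: point load 18.8 at a = 7.18: Pab(L + a)/(6LEI) = 117.4/EI
  at A: point load 31.5 at a = 6.83: Pab(L + b)/(6LEI) = 163.6/EI
  at B: point load 31.5 at a = 6.83: Pab(L + a)/(6LEI) = 204.3/EI
  θ_A0 = 253.3/EI,  θ_B0 = 321.8/EI
Flexibility coefficients: a unit moment at one end gives L/(3EI) there and L/(6EI) at the far end, so f₁₁ = f₂₂ = 3.417/EI and f₁₂ = f₂₁ = 1.708/EI.
Compatibility — zero rotation at each built-in end:
  3.417 M_A + 1.708 M_B = 253.3
  1.708 M_A + 3.417 M_B = 321.8
Solving the pair gives M_A = 36.06 kip·ft and M_B = 76.15 kip·ft (hogging).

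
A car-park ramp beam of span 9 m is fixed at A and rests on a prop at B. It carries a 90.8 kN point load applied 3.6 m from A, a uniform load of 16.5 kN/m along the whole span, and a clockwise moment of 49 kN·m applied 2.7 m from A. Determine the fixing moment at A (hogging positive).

Take the reaction at B as the redundant and release it; the primary structure is a cantilever fixed at A.
Primary-structure tip deflection at B by superposition:
  point load 90.8 at a = 3.6: Pa²(3L − a)/(6EI) = 4589/EI
  UDL 16.5: wL⁴/(8EI) = 13532/EI
  clockwise couple 49 at a = 2.7: M₀a(2L − a)/(2EI) = 1012/EI
  δ_0 = 19134/EI
Tip deflection under a unit load at B: L³/(3EI) = 243/EI.
Compatibility at B: δ_0 − R_B·δ_{BB} = 0, so R_B = 19134/243 = 78.74 kN.
Moment equilibrium about A: M_A = Σ(load moments about A) − R_B·L = 1044 − 78.74×9 = 335.5 kN·m.

M_A = 335.5 kN·m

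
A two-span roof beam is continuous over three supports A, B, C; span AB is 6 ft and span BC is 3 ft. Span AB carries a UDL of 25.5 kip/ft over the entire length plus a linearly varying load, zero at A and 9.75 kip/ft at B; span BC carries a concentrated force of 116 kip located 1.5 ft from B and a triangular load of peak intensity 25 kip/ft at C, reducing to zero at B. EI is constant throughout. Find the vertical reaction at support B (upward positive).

Release continuity at B by inserting a hinge; the redundant is the internal moment M_B. The primary structure is two simply-supported spans AB and BC.
Discontinuity in slope at B on the released structure — sum the simple-span end rotations:
  span AB: UDL 25.5: wL³/(24EI) = 229.5/EI
  span AB: triangular load, peak 9.75: w₀L³/(45EI) = 46.8/EI
  span BC: point load 116 at a = 1.5: Pab(L + b)/(6LEI) = 65.25/EI
  span BC: triangular load, peak 25: 7w₀L³/(360EI) = 13.12/EI
  relative rotation θ_0 = (276.3 + 78.38)/EI = 354.7/EI
A unit hogging moment at B produces rotation L₁/(3EI) + L₂/(3EI) = 3/EI.
Slope continuity at B: θ_0 = M_B·3/EI, so M_B = 354.7/3 = 118.2 kip·ft (hogging).
Span AB, ΣM about A with M_B applied at B: R_B^{AB}·6 = 576 + 118.2, so R_B^{AB} = 115.7 kip and R_A = 182.2 − 115.7 = 66.55 kip.
Span BC, ΣM about C: R_B^{BC}·3 = 211.5 + 118.2, so R_B^{BC} = 109.9 kip and R_C = 153.5 − 109.9 = 43.59 kip.
R_B = 115.7 + 109.9 = 225.6 kip.

R_B = 225.6 kip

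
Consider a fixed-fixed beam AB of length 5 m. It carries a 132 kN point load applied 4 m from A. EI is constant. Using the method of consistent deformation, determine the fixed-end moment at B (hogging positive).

M_B = 84.48 kN·m

Release both end moments; the primary structure is a simply-supported span AB with redundants M_A and M_B.
End rotations of the released simple span under the applied load (×1/EI):
  at A: point load 132 at a = 4: Pab(L + b)/(6LEI) = 105.6/EI
  at B: point load 132 at a = 4: Pab(L + a)/(6LEI) = 158.4/EI
  θ_A0 = 105.6/EI,  θ_B0 = 158.4/EI
Flexibility coefficients: a unit moment at one end gives L/(3EI) there and L/(6EI) at the far end, so f₁₁ = f₂₂ = 1.667/EI and f₁₂ = f₂₁ = 0.8333/EI.
Compatibility — zero rotation at each built-in end:
  1.667 M_A + 0.8333 M_B = 105.6
  0.8333 M_A + 1.667 M_B = 158.4
Solving the pair gives M_A = 21.12 kN·m and M_B = 84.48 kN·m (hogging).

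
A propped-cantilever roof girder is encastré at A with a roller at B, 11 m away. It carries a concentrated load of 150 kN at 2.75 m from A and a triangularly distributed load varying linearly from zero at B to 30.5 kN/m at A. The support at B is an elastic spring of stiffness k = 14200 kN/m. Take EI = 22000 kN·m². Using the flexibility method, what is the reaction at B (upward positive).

Choose R_B as the redundant. The primary structure is the cantilever fixed at A.
Downward deflection at the released point B due to the loads:
  point load 150 at a = 2.75: Pa²(3L − a)/(6EI) = 5719/EI
  triangular load, peak 30.5 at the fixed end: w₀L⁴/(30EI) = 14885/EI
  δ_0 = 20604/EI
Flexibility coefficient — unit upward force at B: δ_{BB} = L³/(3EI) = 443.7/EI.
With EI = 22000 kN·m²: δ_0 = 0.93655 m and δ_{BB} = 0.020167 m/kN.
Compatibility — the spring shortens by R_B/k under the reaction it provides: δ_0 − R_B·δ_{BB} = R_B/k. With 1/k = 0.00007 m/kN, R_B = δ_0 / (δ_{BB} + 1/k) = 0.93655 / (0.020167 + 0.00007) = 46.28 kN.

R_B = 46.28 kN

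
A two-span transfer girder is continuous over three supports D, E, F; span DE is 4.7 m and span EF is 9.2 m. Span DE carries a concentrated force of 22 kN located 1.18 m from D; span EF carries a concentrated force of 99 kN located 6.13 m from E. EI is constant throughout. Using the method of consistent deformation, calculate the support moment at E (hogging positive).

M_E = 93.49 kN·m

Take M_E as the redundant. Released structure: two simple spans DE and EF with a hinge at E.
Rotations at E on the released spans (each span's end-slope, ×1/EI):
  span DE: point load 22 at a = 1.18: Pab(L + a)/(6LEI) = 19.05/EI
  span EF: point load 99 at a = 6.13: Pab(L + b)/(6LEI) = 414.1/EI
  relative rotation θ_0 = (19.05 + 414.1)/EI = 433.2/EI
A unit hogging moment at E produces rotation L₁/(3EI) + L₂/(3EI) = 4.633/EI.
Compatibility: M_E·(L₁+L₂)/(3EI) = θ_0, giving M_E = 93.49 kN·m (hogging).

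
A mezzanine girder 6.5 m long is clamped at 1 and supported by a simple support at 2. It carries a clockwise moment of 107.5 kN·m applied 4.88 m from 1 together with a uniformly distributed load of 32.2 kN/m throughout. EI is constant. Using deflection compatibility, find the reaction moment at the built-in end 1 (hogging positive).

Remove the prop at 2; the released (primary) structure is a cantilever built in at 1.
Downward deflection at the released point 2 due to the loads:
  clockwise couple 107.5 at a = 4.88: M₀a(2L − a)/(2EI) = 2130/EI
  UDL 32.2: wL⁴/(8EI) = 7185/EI
  δ_0 = 9315/EI
Tip deflection under a unit load at 2: L³/(3EI) = 91.54/EI.
Compatibility at 2: δ_0 − R_2·δ_{22} = 0, so R_2 = 9315/91.54 = 101.8 kN.
Moment equilibrium about 1: M_1 = Σ(load moments about 1) − R_2·L = 787.7 − 101.8×6.5 = 126.3 kN·m.

M_1 = 126.3 kN·m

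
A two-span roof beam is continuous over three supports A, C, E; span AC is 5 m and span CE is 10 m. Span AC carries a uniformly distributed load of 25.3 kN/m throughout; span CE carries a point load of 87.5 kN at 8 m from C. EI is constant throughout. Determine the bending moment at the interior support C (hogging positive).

M_C = 82.35 kN·m

Take M_C as the redundant. Released structure: two simple spans AC and CE with a hinge at C.
Discontinuity in slope at C on the released structure — sum the simple-span end rotations:
  span AC: UDL 25.3: wL³/(24EI) = 131.8/EI
  span CE: point load 87.5 at a = 8: Pab(L + b)/(6LEI) = 280/EI
  relative rotation θ_0 = (131.8 + 280)/EI = 411.8/EI
A unit hogging moment at C produces rotation L₁/(3EI) + L₂/(3EI) = 5/EI.
Slope continuity at C: θ_0 = M_C·5/EI, so M_C = 411.8/5 = 82.35 kN·m (hogging).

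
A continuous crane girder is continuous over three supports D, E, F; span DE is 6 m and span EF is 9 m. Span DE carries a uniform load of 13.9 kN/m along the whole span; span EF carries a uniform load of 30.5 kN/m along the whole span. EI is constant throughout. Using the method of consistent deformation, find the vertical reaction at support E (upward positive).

R_E = 237.4 kN

Insert a hinge at E; M_E is the redundant, and each span becomes simply supported.
End slopes at the hinge E, treating each span as simply supported:
  span DE: UDL 13.9: wL³/(24EI) = 125.1/EI
  span EF: UDL 30.5: wL³/(24EI) = 926.4/EI
  relative rotation θ_0 = (125.1 + 926.4)/EI = 1052/EI
A unit hogging moment at E produces rotation L₁/(3EI) + L₂/(3EI) = 5/EI.
Slope continuity at E: θ_0 = M_E·5/EI, so M_E = 1052/5 = 210.3 kN·m (hogging).
Span DE, ΣM about D with M_E applied at E: R_E^{DE}·6 = 250.2 + 210.3, so R_E^{DE} = 76.75 kN and R_D = 83.4 − 76.75 = 6.649 kN.
Span EF, ΣM about F: R_E^{EF}·9 = 1235 + 210.3, so R_E^{EF} = 160.6 kN and R_F = 274.5 − 160.6 = 113.9 kN.
R_E = 76.75 + 160.6 = 237.4 kN.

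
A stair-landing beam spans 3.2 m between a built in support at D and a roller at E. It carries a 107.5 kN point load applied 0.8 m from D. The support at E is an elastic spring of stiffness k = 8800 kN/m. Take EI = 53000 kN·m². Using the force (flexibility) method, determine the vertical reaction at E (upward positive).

R_E = 5.955 kN

Release the roller at E. Primary structure: cantilever fixed at D.
Primary-structure tip deflection at E by superposition:
  point load 107.5 at a = 0.8: Pa²(3L − a)/(6EI) = 100.9/EI
Tip deflection under a unit load at E: L³/(3EI) = 10.92/EI.
With EI = 53000 kN·m²: δ_0 = 0.001904 m and δ_{EE} = 0.000206 m/kN.
Compatibility — the spring shortens by R_E/k under the reaction it provides: δ_0 − R_E·δ_{EE} = R_E/k. With 1/k = 0.000114 m/kN, R_E = δ_0 / (δ_{EE} + 1/k) = 0.001904 / (0.000206 + 0.000114) = 5.955 kN.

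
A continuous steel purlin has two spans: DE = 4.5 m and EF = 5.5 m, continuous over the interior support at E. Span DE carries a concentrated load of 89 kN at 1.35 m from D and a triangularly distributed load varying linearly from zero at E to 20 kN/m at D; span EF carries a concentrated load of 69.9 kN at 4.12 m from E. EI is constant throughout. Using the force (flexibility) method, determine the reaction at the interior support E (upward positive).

Release continuity at E by inserting a hinge; the redundant is the internal moment M_E. The primary structure is two simply-supported spans DE and EF.
Discontinuity in slope at E on the released structure — sum the simple-span end rotations:
  span DE: point load 89 at a = 1.35: Pab(L + a)/(6LEI) = 82/EI
  span DE: triangular load, peak 20: 7w₀L³/(360EI) = 35.44/EI
  span EF: point load 69.9 at a = 4.12: Pab(L + b)/(6LEI) = 82.86/EI
  relative rotation θ_0 = (117.4 + 82.86)/EI = 200.3/EI
A unit hogging moment at E produces rotation L₁/(3EI) + L₂/(3EI) = 3.333/EI.
Compatibility: M_E·(L₁+L₂)/(3EI) = θ_0, giving M_E = 60.09 kN·m (hogging).
Span DE, ΣM about D with M_E applied at E: R_E^{DE}·4.5 = 187.7 + 60.09, so R_E^{DE} = 55.05 kN and R_D = 134 − 55.05 = 78.95 kN.
Span EF, ΣM about F: R_E^{EF}·5.5 = 96.46 + 60.09, so R_E^{EF} = 28.46 kN and R_F = 69.9 − 28.46 = 41.44 kN.
R_E = 55.05 + 28.46 = 83.52 kN.

R_E = 83.52 kN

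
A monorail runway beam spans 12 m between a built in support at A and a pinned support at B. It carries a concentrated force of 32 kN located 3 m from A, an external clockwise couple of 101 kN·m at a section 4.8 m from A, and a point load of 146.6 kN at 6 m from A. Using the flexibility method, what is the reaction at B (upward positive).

R_B = 56.64 kN

Take the reaction at B as the redundant and release it; the primary structure is a cantilever fixed at A.
Primary-structure tip deflection at B by superposition:
  point load 32 at a = 3: Pa²(3L − a)/(6EI) = 1584/EI
  clockwise couple 101 at a = 4.8: M₀a(2L − a)/(2EI) = 4654/EI
  point load 146.6 at a = 6: Pa²(3L − a)/(6EI) = 26388/EI
  δ_0 = 32626/EI
Tip deflection under a unit load at B: L³/(3EI) = 576/EI.
The prop prevents deflection at B: R_B = δ_0/δ_{BB} = 32626/576 = 56.64 kN.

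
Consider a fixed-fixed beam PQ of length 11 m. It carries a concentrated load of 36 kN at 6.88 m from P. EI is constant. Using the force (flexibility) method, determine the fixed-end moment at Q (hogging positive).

M_Q = 58.02 kN·m

Take the two fixed-end moments M_P, M_Q as redundants; the released structure is the simple span PQ.
End rotations of the released simple span under the applied load (×1/EI):
  at P: point load 36 at a = 6.88: Pab(L + b)/(6LEI) = 233.8/EI
  at Q: point load 36 at a = 6.88: Pab(L + a)/(6LEI) = 276.4/EI
  θ_P0 = 233.8/EI,  θ_Q0 = 276.4/EI
Flexibility coefficients: a unit moment at one end gives L/(3EI) there and L/(6EI) at the far end, so f₁₁ = f₂₂ = 3.667/EI and f₁₂ = f₂₁ = 1.833/EI.
Compatibility — zero rotation at each built-in end:
  3.667 M_P + 1.833 M_Q = 233.8
  1.833 M_P + 3.667 M_Q = 276.4
Solving the pair gives M_P = 34.75 kN·m and M_Q = 58.02 kN·m (hogging).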